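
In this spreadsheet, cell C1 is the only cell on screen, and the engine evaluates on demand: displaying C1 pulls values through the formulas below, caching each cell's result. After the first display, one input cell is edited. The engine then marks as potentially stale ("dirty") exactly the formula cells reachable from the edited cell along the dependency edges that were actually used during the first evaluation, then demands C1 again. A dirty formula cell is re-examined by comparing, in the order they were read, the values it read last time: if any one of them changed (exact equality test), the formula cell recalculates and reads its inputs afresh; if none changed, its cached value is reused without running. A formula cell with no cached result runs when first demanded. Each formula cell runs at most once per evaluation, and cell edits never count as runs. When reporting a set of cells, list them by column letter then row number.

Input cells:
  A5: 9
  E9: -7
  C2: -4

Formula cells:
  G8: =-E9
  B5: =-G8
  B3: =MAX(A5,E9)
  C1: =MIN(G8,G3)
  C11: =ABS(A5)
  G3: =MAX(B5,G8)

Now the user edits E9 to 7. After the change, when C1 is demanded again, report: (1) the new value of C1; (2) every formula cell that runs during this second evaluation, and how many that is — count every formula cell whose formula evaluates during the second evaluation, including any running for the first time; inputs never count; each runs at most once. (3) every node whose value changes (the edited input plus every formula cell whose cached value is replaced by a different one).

Initial pass — values computed on the first demand:
  G8 = -(-7) = 7
  B5 = -(7) = -7
  G3 = MAX(-7, 7) = 7
  C1 = MIN(7, 7) = 7

Second demand — change propagation:
  G8: re-runs because E9 -7->7; new result -7.
  B5: re-runs because G8 7->-7; new result 7.
  G3: re-runs because B5 -7->7; G8 7->-7; new result 7 (unchanged).
  C1: re-runs because G8 7->-7; new result -7.

C1 now evaluates to -7.
Run set: B5, C1, G3, G8 (4 run).
Changed values: B5, C1, E9, G8.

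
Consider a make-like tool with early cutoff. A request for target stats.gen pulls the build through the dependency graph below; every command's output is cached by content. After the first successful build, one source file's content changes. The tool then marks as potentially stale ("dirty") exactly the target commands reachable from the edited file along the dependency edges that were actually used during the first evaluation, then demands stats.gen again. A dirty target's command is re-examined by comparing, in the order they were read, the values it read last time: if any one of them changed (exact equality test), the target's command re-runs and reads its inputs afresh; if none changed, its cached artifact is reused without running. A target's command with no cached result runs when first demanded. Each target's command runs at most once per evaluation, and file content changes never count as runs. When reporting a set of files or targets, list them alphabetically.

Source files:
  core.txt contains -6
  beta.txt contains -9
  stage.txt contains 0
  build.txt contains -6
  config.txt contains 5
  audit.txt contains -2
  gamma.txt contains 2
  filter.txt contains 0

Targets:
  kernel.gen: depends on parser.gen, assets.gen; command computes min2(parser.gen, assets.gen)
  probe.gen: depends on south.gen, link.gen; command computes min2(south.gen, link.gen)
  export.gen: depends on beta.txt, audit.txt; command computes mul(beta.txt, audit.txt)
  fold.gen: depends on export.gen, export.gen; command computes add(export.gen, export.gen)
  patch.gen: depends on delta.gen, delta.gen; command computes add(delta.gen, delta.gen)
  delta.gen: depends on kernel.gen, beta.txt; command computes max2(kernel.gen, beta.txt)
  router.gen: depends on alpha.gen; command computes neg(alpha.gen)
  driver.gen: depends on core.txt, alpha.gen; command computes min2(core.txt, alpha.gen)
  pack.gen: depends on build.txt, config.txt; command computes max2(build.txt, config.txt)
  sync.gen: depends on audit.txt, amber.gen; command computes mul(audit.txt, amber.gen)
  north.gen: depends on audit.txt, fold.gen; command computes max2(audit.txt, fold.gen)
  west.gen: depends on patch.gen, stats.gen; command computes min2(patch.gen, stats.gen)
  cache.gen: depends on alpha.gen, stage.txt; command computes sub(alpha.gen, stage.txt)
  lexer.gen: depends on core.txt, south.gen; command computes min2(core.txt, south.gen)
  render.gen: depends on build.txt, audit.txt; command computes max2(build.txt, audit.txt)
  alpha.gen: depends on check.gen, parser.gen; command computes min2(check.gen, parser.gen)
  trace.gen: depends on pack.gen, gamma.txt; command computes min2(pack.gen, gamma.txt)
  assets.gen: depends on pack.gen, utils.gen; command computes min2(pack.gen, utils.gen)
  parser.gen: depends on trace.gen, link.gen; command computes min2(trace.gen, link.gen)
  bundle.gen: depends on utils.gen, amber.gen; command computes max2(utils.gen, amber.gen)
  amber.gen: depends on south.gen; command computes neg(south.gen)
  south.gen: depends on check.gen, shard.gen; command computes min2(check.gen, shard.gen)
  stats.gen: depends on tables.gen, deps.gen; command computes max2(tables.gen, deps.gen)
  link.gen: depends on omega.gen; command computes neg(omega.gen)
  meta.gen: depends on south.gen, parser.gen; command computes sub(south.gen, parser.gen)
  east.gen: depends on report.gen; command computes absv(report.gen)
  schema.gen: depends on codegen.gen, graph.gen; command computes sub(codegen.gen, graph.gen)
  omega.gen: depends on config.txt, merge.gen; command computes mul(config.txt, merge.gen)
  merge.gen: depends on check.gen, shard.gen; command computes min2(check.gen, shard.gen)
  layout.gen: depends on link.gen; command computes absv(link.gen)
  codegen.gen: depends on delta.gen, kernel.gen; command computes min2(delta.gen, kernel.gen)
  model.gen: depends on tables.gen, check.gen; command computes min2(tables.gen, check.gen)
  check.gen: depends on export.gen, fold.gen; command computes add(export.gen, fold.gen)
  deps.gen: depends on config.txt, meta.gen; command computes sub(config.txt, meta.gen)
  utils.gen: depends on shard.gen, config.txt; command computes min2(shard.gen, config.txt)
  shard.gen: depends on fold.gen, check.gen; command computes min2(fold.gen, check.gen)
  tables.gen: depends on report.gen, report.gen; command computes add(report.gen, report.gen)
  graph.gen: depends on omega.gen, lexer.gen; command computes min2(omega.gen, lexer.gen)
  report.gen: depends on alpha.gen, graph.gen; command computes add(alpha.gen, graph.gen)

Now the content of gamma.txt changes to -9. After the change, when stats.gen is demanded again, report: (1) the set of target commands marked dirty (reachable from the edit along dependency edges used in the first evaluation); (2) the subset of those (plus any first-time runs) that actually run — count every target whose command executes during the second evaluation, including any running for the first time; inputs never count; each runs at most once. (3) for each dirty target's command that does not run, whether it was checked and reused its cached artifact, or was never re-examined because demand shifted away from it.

First demand of the output computes:
  export.gen = mul(-9, -2) = 18
  fold.gen = add(18, 18) = 36
  check.gen = add(18, 36) = 54
  pack.gen = max2(-6, 5) = 5
  shard.gen = min2(36, 54) = 36
  merge.gen = min2(54, 36) = 36
  omega.gen = mul(5, 36) = 180
  link.gen = neg(180) = -180
  south.gen = min2(54, 36) = 36
  lexer.gen = min2(-6, 36) = -6
  graph.gen = min2(180, -6) = -6
  trace.gen = min2(5, 2) = 2
  parser.gen = min2(2, -180) = -180
  alpha.gen = min2(54, -180) = -180
  meta.gen = sub(36, -180) = 216
  deps.gen = sub(5, 216) = -211
  report.gen = add(-180, -6) = -186
  tables.gen = add(-186, -186) = -372
  stats.gen = max2(-372, -211) = -211

After the edit, cleaning proceeds:
  trace.gen: a read changed (gamma.txt 2->-9) — executes, giving -9.
  parser.gen: a read changed (trace.gen 2->-9) — executes, giving -180 — identical to its old value.
  alpha.gen: dirty, but its reads are unchanged (check.gen unchanged, parser.gen unchanged); cached -180 stands.
  meta.gen: dirty, but its reads are unchanged (south.gen unchanged, parser.gen unchanged); cached 216 stands.
  deps.gen: dirty, but its reads are unchanged (config.txt unchanged, meta.gen unchanged); cached -211 stands.
  report.gen: dirty, but its reads are unchanged (alpha.gen unchanged, graph.gen unchanged); cached -186 stands.
  tables.gen: dirty, but its reads are unchanged (report.gen unchanged, report.gen unchanged); cached -372 stands.
  stats.gen: dirty, but its reads are unchanged (tables.gen unchanged, deps.gen unchanged); cached -211 stands.

Note the absorption at parser.gen: it re-runs yet its value is the same, leaving the output's value untouched.

The edit dirties: alpha.gen, deps.gen, meta.gen, parser.gen, report.gen, stats.gen, tables.gen, trace.gen.
2 target commands run: parser.gen, trace.gen.
Cache hits after checking: alpha.gen, deps.gen, meta.gen, report.gen, stats.gen, tables.gen.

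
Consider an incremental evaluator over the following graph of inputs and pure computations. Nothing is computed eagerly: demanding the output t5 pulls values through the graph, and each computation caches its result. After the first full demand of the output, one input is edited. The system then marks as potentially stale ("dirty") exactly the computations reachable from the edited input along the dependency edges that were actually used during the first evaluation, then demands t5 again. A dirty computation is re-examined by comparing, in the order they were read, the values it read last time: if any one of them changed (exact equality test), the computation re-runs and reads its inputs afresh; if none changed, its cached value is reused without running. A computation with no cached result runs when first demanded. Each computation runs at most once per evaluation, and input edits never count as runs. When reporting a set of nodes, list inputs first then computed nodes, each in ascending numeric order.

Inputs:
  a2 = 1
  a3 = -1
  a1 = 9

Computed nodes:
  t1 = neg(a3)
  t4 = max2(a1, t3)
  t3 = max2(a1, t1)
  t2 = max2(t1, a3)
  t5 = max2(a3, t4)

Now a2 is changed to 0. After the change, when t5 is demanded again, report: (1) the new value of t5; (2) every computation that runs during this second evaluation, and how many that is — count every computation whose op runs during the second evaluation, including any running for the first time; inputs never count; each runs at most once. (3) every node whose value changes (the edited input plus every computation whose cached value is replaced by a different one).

Initial pass — values computed on the first demand:
  t1 = neg(-1) = 1
  t3 = max2(9, 1) = 9
  t4 = max2(9, 9) = 9
  t5 = max2(-1, 9) = 9

Second demand — change propagation:
  no demanded computation ever read a2, so the edit dirties nothing and nothing runs.

The important point: nothing the output needs ever reads a2, so the edit is invisible to it.

t5 now evaluates to 9.
Run set: none (0 run).
Changed values: a2.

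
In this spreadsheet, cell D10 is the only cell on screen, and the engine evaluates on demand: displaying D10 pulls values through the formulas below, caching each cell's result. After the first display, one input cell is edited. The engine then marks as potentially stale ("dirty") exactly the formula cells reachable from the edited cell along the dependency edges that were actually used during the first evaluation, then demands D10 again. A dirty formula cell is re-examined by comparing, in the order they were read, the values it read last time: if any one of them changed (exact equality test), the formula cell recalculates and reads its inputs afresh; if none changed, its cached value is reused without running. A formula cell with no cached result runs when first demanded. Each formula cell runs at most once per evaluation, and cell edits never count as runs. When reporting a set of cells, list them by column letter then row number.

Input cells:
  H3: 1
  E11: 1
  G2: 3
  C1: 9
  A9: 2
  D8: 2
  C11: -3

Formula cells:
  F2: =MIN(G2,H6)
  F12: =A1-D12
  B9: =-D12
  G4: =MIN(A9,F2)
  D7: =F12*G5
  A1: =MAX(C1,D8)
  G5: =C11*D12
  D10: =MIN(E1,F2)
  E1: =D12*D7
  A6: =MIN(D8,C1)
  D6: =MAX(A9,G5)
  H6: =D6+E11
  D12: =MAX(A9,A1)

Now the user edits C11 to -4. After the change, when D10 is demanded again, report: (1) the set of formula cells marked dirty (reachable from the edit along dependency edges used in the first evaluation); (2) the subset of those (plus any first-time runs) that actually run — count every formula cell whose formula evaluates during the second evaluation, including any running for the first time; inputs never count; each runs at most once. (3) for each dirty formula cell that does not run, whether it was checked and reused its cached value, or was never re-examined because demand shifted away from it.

Initial pass — values computed on the first demand:
  A1 = MAX(9, 2) = 9
  D12 = MAX(2, 9) = 9
  F12 = 9 - 9 = 0
  G5 = -3 * 9 = -27
  D6 = MAX(2, -27) = 2
  D7 = 0 * -27 = 0
  E1 = 9 * 0 = 0
  H6 = 2 + 1 = 3
  F2 = MIN(3, 3) = 3
  D10 = MIN(0, 3) = 0

Second demand — change propagation:
  G5: re-runs because C11 -3->-4; new result -36.
  D6: re-runs because G5 -27->-36; new result 2 (unchanged).
  D7: re-runs because G5 -27->-36; new result 0 (unchanged).
  E1: re-examined; everything it read last time is the same (D12 unchanged, D7 unchanged) — cache 0 kept, no run.
  H6: re-examined; everything it read last time is the same (D6 unchanged, E11 unchanged) — cache 3 kept, no run.
  F2: re-examined; everything it read last time is the same (G2 unchanged, H6 unchanged) — cache 3 kept, no run.
  D10: re-examined; everything it read last time is the same (E1 unchanged, F2 unchanged) — cache 0 kept, no run.

The important point: at H6 every value read last time is unchanged, so the dirty flag clears without a run.

Dirty set: D6, D7, D10, E1, F2, G5, H6.
Run set: D6, D7, G5 (3 run).
Re-examined without running (cache reused): D10, E1, F2, H6.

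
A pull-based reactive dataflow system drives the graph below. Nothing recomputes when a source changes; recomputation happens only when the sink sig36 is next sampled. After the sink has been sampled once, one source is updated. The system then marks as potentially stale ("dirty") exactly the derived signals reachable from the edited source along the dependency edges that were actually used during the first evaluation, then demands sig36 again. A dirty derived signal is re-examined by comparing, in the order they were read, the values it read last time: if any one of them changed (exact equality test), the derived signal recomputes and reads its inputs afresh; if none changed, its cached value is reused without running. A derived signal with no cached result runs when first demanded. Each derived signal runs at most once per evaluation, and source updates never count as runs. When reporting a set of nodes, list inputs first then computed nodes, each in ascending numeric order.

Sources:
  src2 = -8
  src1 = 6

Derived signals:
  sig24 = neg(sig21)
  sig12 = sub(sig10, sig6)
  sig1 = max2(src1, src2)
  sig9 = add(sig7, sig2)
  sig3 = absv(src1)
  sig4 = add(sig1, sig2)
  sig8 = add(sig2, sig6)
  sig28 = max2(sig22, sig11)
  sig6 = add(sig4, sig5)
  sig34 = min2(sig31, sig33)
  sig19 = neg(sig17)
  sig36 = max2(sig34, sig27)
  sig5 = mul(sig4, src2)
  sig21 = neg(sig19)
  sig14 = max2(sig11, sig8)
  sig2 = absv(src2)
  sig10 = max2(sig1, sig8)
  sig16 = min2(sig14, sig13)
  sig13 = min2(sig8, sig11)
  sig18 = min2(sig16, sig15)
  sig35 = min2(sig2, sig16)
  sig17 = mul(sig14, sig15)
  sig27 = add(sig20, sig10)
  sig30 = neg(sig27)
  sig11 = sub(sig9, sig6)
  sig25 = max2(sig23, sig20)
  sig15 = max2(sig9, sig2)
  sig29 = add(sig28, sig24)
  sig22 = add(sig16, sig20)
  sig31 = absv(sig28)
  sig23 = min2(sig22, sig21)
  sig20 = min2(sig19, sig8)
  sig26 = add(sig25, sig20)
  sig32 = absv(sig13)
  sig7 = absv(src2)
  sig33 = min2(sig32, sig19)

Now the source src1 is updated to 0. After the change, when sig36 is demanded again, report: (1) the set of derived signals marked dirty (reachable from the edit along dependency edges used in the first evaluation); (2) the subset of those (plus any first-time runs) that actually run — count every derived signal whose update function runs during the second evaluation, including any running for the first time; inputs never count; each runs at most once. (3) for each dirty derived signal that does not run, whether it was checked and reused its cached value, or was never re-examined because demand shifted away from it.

Marked dirty: sig1, sig4, sig5, sig6, sig8, sig10, sig11, sig13, sig14, sig16, sig17, sig19, sig20, sig22, sig27, sig28, sig31, sig32, sig33, sig34, sig36.
Derived signals that run: sig1, sig4, sig5, sig6, sig8, sig10, sig11, sig13, sig14, sig16, sig17, sig19, sig20, sig22, sig27, sig28, sig31, sig32, sig33, sig34, sig36 — 21 in total.
Every dirty derived signal ran.

First evaluation (everything demanded from the output):
  sig1 = max2(6, -8) = 6
  sig2 = absv(-8) = 8
  sig4 = add(6, 8) = 14
  sig5 = mul(14, -8) = -112
  sig6 = add(14, -112) = -98
  sig7 = absv(-8) = 8
  sig8 = add(8, -98) = -90
  sig9 = add(8, 8) = 16
  sig10 = max2(6, -90) = 6
  sig11 = sub(16, -98) = 114
  sig13 = min2(-90, 114) = -90
  sig14 = max2(114, -90) = 114
  sig15 = max2(16, 8) = 16
  sig16 = min2(114, -90) = -90
  sig17 = mul(114, 16) = 1824
  sig19 = neg(1824) = -1824
  sig20 = min2(-1824, -90) = -1824
  sig22 = add(-90, -1824) = -1914
  sig27 = add(-1824, 6) = -1818
  sig28 = max2(-1914, 114) = 114
  sig31 = absv(114) = 114
  sig32 = absv(-90) = 90
  sig33 = min2(90, -1824) = -1824
  sig34 = min2(114, -1824) = -1824
  sig36 = max2(-1824, -1818) = -1818

Propagation after the edit:
  sig1: runs — src1 6->0; result 0.
  sig4: runs — sig1 6->0; result 8.
  sig5: runs — sig4 14->8; result -64.
  sig6: runs — sig4 14->8; sig5 -112->-64; result -56.
  sig8: runs — sig6 -98->-56; result -48.
  sig10: runs — sig1 6->0; sig8 -90->-48; result 0.
  sig11: runs — sig6 -98->-56; result 72.
  sig13: runs — sig8 -90->-48; sig11 114->72; result -48.
  sig14: runs — sig11 114->72; sig8 -90->-48; result 72.
  sig16: runs — sig14 114->72; sig13 -90->-48; result -48.
  sig17: runs — sig14 114->72; result 1152.
  sig19: runs — sig17 1824->1152; result -1152.
  sig20: runs — sig19 -1824->-1152; sig8 -90->-48; result -1152.
  sig22: runs — sig16 -90->-48; sig20 -1824->-1152; result -1200.
  sig27: runs — sig20 -1824->-1152; sig10 6->0; result -1152.
  sig28: runs — sig22 -1914->-1200; sig11 114->72; result 72.
  sig31: runs — sig28 114->72; result 72.
  sig32: runs — sig13 -90->-48; result 48.
  sig33: runs — sig32 90->48; sig19 -1824->-1152; result -1152.
  sig34: runs — sig31 114->72; sig33 -1824->-1152; result -1152.
  sig36: runs — sig34 -1824->-1152; sig27 -1818->-1152; result -1152.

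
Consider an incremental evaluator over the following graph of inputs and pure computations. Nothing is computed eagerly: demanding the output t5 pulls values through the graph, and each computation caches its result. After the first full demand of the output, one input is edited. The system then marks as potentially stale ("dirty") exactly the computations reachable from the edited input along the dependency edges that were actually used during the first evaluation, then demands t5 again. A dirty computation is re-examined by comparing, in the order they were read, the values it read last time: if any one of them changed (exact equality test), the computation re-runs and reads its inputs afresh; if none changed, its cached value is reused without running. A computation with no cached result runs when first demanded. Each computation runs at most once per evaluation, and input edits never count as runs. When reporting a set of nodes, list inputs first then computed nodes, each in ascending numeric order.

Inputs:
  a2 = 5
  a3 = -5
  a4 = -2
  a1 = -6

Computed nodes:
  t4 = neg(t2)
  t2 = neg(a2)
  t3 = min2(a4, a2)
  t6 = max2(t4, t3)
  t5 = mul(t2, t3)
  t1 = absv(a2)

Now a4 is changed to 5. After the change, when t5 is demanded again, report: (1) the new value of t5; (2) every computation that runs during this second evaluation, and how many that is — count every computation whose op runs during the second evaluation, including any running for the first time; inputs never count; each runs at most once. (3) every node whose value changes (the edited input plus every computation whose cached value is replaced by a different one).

Initial pass — values computed on the first demand:
  t2 = neg(5) = -5
  t3 = min2(-2, 5) = -2
  t5 = mul(-5, -2) = 10

Second demand — change propagation:
  t3: re-runs because a4 -2->5; new result 5.
  t5: re-runs because t3 -2->5; new result -25.

t5 now evaluates to -25.
Run set: t3, t5 (2 run).
Changed values: a4, t3, t5.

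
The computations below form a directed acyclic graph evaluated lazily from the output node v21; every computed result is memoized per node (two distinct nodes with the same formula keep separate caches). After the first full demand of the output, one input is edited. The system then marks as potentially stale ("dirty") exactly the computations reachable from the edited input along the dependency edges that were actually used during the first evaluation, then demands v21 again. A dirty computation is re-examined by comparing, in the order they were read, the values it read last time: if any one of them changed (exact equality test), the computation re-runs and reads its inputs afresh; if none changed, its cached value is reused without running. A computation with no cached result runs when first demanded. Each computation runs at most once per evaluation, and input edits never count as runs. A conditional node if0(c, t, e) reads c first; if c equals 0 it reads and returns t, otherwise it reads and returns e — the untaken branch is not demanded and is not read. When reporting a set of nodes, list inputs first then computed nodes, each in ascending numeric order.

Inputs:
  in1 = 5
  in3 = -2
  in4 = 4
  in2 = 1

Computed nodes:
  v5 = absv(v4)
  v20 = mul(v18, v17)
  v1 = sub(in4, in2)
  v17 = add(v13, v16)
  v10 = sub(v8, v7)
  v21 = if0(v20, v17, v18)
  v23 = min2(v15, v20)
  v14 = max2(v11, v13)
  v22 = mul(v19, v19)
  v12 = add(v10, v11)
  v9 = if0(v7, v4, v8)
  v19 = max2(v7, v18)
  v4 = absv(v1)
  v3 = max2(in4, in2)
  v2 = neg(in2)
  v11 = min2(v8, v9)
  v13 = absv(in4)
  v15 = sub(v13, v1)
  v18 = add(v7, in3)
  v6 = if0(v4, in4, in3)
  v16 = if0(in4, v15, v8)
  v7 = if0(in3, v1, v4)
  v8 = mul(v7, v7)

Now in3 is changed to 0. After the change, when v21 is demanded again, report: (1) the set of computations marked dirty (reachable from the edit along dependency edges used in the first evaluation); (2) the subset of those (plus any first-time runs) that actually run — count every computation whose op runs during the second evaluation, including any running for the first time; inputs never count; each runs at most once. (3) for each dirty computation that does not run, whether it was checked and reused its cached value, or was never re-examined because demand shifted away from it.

The edit dirties: v7, v8, v16, v17, v18, v20, v21.
4 computations run: v7, v18, v20, v21.
Cache hits after checking: v8, v16, v17.
Note where the cutoff bites: v8 is checked, finds nothing changed, and keeps its cache.

First demand of the output computes:
  v1 = sub(4, 1) = 3
  v4 = absv(3) = 3
  v7 = if0(in3=-2 -> else branch v4) = 3
  v8 = mul(3, 3) = 9
  v13 = absv(4) = 4
  v16 = if0(in4=4 -> else branch v8) = 9
  v17 = add(4, 9) = 13
  v18 = add(3, -2) = 1
  v20 = mul(1, 13) = 13
  v21 = if0(v20=13 -> else branch v18) = 1

After the edit, cleaning proceeds:
  v7: a read changed (in3 -2->0) — executes, giving 3 — identical to its old value.
  v8: dirty, but its reads are unchanged (v7 unchanged, v7 unchanged); cached 9 stands.
  v16: dirty, but its reads are unchanged (in4 unchanged, v8 unchanged); cached 9 stands.
  v17: dirty, but its reads are unchanged (v13 unchanged, v16 unchanged); cached 13 stands.
  v18: a read changed (in3 -2->0) — executes, giving 3.
  v20: a read changed (v18 1->3) — executes, giving 39.
  v21: a read changed (v20 13->39; v18 1->3) — executes, giving 3.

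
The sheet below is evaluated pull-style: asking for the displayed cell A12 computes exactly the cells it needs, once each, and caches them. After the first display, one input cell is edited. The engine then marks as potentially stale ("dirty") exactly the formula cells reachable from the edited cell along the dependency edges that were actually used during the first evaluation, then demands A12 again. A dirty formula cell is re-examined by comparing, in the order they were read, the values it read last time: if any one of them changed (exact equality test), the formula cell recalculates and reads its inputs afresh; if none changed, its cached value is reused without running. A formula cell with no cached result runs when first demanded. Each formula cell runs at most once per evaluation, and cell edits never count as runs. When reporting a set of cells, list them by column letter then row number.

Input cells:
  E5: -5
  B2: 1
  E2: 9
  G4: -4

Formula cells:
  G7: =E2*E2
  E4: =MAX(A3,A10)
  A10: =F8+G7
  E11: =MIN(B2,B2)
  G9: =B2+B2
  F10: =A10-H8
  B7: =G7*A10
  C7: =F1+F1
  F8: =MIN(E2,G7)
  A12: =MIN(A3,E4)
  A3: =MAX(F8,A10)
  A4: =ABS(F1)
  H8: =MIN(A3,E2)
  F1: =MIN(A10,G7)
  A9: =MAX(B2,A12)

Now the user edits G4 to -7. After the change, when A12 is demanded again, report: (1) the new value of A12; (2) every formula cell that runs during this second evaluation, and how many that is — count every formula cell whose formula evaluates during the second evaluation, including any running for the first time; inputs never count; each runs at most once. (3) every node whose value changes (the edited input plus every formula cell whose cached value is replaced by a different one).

Demanding A12 again yields 90.
0 formula cells run: none.
The nodes whose values change: G4.
Note the shortcut — nothing in the graph depends on G4 at all, so no recomputation happens.

First demand of the output computes:
  G7 = 9 * 9 = 81
  F8 = MIN(9, 81) = 9
  A10 = 9 + 81 = 90
  A3 = MAX(9, 90) = 90
  E4 = MAX(90, 90) = 90
  A12 = MIN(90, 90) = 90

After the edit, cleaning proceeds:
  no node depends on G4 at all; the second demand re-runs nothing.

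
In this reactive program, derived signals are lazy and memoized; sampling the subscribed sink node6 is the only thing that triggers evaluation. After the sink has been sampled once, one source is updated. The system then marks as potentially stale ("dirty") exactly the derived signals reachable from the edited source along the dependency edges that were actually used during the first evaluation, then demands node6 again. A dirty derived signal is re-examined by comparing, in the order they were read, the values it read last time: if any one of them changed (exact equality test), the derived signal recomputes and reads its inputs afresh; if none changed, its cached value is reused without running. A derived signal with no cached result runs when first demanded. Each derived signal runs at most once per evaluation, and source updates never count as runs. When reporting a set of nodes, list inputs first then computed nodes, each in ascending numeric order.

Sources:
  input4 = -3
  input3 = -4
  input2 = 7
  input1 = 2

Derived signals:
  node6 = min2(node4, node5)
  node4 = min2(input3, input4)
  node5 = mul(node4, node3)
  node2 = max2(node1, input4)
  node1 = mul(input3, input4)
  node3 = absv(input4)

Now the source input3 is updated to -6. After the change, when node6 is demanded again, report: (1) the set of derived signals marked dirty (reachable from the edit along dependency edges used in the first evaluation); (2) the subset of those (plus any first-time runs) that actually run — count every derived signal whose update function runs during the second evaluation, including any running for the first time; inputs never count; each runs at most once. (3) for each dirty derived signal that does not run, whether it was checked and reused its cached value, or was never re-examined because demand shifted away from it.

First demand of the output computes:
  node3 = absv(-3) = 3
  node4 = min2(-4, -3) = -4
  node5 = mul(-4, 3) = -12
  node6 = min2(-4, -12) = -12

After the edit, cleaning proceeds:
  node4: a read changed (input3 -4->-6) — executes, giving -6.
  node5: a read changed (node4 -4->-6) — executes, giving -18.
  node6: a read changed (node4 -4->-6; node5 -12->-18) — executes, giving -18.

The edit dirties: node4, node5, node6.
3 derived signals run: node4, node5, node6.
No dirty derived signal escaped a run.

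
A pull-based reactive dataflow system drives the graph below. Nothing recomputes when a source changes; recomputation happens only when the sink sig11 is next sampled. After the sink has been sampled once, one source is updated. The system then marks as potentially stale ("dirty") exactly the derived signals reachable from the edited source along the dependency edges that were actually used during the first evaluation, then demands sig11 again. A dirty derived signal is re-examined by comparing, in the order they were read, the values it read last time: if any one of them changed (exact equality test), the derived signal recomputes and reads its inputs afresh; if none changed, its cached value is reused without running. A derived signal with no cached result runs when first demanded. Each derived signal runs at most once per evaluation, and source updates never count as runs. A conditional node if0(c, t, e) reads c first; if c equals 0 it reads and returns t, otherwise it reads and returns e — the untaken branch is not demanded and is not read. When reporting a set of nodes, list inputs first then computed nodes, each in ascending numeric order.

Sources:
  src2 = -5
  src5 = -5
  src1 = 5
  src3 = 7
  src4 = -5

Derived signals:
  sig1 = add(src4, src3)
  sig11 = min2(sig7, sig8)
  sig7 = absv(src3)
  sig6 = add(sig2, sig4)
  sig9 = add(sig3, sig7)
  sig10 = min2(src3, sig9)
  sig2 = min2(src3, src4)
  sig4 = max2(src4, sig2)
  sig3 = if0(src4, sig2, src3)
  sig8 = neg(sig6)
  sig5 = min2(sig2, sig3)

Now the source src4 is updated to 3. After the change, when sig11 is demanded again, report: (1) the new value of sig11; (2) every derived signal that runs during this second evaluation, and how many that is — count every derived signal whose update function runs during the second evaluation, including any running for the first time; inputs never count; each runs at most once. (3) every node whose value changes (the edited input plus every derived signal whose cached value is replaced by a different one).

New value of sig11: -6.
Derived signals that run: sig2, sig4, sig6, sig8, sig11 — 5 in total.
Values that change: src4, sig2, sig4, sig6, sig8, sig11.

First evaluation (everything demanded from the output):
  sig2 = min2(7, -5) = -5
  sig4 = max2(-5, -5) = -5
  sig6 = add(-5, -5) = -10
  sig7 = absv(7) = 7
  sig8 = neg(-10) = 10
  sig11 = min2(7, 10) = 7

Propagation after the edit:
  sig2: runs — src4 -5->3; result 3.
  sig4: runs — src4 -5->3; sig2 -5->3; result 3.
  sig6: runs — sig2 -5->3; sig4 -5->3; result 6.
  sig8: runs — sig6 -10->6; result -6.
  sig11: runs — sig8 10->-6; result -6.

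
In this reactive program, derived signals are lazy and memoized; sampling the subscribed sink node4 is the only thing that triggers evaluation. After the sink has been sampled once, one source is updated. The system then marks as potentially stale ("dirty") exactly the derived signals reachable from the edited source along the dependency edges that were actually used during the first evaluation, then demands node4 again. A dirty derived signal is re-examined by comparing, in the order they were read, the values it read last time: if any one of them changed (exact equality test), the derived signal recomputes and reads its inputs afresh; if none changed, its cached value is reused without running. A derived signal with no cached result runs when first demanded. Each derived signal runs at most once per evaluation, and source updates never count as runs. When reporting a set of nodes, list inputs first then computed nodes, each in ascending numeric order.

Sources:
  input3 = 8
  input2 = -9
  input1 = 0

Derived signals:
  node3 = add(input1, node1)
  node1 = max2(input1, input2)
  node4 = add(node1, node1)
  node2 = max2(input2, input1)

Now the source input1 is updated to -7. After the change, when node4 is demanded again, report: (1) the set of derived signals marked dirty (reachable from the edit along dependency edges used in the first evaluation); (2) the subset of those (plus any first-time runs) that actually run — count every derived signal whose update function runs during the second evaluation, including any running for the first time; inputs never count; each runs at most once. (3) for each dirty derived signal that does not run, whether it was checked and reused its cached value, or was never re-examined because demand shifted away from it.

The edit dirties: node1, node4.
2 derived signals run: node1, node4.
No dirty derived signal escaped a run.

First demand of the output computes:
  node1 = max2(0, -9) = 0
  node4 = add(0, 0) = 0

After the edit, cleaning proceeds:
  node1: a read changed (input1 0->-7) — executes, giving -7.
  node4: a read changed (node1 0->-7; node1 0->-7) — executes, giving -14.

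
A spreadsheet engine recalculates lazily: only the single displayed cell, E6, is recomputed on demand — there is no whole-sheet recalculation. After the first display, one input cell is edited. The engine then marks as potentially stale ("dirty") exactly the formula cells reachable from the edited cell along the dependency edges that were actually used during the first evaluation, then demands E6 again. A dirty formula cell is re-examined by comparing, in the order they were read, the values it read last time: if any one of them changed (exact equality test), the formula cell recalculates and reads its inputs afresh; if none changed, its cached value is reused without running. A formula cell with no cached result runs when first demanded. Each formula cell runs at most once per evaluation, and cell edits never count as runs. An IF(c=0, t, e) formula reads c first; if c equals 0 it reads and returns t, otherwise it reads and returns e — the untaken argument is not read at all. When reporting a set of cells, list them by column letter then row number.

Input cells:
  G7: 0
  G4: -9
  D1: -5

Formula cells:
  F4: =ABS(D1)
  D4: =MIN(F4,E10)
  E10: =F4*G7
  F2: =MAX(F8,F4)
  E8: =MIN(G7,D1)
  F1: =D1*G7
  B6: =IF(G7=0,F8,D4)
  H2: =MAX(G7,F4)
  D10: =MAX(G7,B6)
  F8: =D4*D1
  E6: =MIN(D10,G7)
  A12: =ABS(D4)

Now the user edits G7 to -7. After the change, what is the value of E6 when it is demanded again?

New value of E6: -7.
Key observation: a condition flipped, so demand moved to the other branch — F8 is never re-examined.

First evaluation (everything demanded from the output):
  F4 = ABS(-5) = 5
  E10 = 5 * 0 = 0
  D4 = MIN(5, 0) = 0
  F8 = 0 * -5 = 0
  B6 = IF(G7=0: G7=0 -> then branch F8) = 0
  D10 = MAX(0, 0) = 0
  E6 = MIN(0, 0) = 0

Propagation after the edit:
  E10: runs — G7 0->-7; result -35.
  D4: runs — E10 0->-35; result -35.
  F8: marked dirty but never re-examined — demand shifted away from it.
  B6: runs — G7 0->-7; result -35.
  D10: runs — G7 0->-7; B6 0->-35; result -7.
  E6: runs — D10 0->-7; G7 0->-7; result -7.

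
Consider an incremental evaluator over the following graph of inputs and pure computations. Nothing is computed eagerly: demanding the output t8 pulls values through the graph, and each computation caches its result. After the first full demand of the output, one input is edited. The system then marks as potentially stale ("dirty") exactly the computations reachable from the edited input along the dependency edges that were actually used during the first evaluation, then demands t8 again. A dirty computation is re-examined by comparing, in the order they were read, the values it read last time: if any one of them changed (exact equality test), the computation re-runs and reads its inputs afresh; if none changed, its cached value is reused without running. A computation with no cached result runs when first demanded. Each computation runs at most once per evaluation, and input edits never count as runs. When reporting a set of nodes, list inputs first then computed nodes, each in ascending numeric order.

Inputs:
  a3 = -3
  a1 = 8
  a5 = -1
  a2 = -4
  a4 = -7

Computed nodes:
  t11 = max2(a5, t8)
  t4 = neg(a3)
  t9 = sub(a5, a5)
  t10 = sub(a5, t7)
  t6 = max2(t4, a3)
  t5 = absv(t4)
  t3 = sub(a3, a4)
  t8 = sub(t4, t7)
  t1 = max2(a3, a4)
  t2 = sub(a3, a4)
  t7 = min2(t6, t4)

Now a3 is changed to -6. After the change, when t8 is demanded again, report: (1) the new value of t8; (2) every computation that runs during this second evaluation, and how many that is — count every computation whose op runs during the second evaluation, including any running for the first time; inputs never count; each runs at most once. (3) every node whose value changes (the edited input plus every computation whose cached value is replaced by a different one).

Initial pass — values computed on the first demand:
  t4 = neg(-3) = 3
  t6 = max2(3, -3) = 3
  t7 = min2(3, 3) = 3
  t8 = sub(3, 3) = 0

Second demand — change propagation:
  t4: re-runs because a3 -3->-6; new result 6.
  t6: re-runs because t4 3->6; a3 -3->-6; new result 6.
  t7: re-runs because t6 3->6; t4 3->6; new result 6.
  t8: re-runs because t4 3->6; t7 3->6; new result 0 (unchanged).

t8 now evaluates to 0.
Run set: t4, t6, t7, t8 (4 run).
Changed values: a3, t4, t6, t7.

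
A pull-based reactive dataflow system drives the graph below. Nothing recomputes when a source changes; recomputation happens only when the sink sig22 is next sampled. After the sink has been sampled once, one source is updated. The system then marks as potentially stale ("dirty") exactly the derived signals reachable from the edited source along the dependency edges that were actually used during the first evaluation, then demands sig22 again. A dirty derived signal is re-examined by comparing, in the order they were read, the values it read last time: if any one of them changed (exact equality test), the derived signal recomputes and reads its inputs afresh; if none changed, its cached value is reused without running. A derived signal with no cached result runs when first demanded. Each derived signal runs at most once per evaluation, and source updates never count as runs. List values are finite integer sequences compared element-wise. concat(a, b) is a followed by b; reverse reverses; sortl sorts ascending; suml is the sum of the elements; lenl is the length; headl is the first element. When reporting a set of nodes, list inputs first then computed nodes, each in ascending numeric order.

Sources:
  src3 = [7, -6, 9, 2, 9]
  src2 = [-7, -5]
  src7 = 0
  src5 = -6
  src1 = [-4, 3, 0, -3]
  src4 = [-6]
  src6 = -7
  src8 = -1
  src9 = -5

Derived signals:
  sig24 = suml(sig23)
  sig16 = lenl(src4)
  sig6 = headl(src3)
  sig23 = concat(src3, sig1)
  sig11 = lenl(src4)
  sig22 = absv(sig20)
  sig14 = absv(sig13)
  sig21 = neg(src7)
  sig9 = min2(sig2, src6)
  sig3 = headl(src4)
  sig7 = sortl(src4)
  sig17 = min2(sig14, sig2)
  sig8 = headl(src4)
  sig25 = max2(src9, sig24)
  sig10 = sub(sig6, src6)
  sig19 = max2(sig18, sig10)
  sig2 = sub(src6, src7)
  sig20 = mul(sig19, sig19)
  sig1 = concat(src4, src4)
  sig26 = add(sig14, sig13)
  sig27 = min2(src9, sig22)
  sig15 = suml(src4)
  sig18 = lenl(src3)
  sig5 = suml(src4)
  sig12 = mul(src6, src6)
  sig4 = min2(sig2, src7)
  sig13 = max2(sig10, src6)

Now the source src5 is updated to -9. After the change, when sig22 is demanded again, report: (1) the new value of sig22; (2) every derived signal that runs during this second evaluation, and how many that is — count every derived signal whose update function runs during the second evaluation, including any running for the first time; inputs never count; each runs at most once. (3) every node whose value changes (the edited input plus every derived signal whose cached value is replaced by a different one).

First evaluation (everything demanded from the output):
  sig6 = headl([7, -6, 9, 2, 9]) = 7
  sig10 = sub(7, -7) = 14
  sig18 = lenl([7, -6, 9, 2, 9]) = 5
  sig19 = max2(5, 14) = 14
  sig20 = mul(14, 14) = 196
  sig22 = absv(196) = 196

Propagation after the edit:
  src5 feeds no computation that the output demands — nothing is marked dirty and nothing runs.

Key observation: src5 is never demanded by the output, so the edit triggers no recomputation at all.

New value of sig22: 196.
Derived signals that run: none — 0 in total.
Values that change: src5.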